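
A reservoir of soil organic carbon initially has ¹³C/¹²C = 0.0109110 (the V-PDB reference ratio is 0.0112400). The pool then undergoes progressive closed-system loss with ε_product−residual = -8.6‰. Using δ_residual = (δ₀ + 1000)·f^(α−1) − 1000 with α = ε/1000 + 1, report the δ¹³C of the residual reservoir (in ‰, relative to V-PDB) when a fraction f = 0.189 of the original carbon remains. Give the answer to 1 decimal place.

δ₀ = (0.0109110/0.0112400 − 1)×1000 = (0.970730 − 1)×1000 = -29.270‰
α − 1 = ε/1000 = -0.0086
f^(α−1) = 0.189^(-0.0086) = 1.014431
δ_res = (-29.270 + 1000) × 1.014431 − 1000 = 984.738 − 1000 = -15.26‰

-15.3‰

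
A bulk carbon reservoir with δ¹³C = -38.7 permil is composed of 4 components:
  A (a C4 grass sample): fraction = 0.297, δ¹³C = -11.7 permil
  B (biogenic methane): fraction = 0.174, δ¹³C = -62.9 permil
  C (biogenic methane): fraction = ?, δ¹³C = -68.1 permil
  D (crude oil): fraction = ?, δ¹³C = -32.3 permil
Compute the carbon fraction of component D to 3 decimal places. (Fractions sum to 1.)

Let f_D and f_C be the unknown fractions; fractions sum to 1 so f_D + f_C = 0.529.
Mass balance: Σ fᵢ·δᵢ = δ_bulk ⇒ f_D·(-32.3) + f_C·(-68.1) = -38.7 − (-14.419) = -24.281
Substitute f_C = 0.529 − f_D:
f_D·(-32.3 − -68.1) = -24.281 − 0.529×(-68.1) = 11.744
f_D = 11.744 / 35.8 = 0.3281

0.328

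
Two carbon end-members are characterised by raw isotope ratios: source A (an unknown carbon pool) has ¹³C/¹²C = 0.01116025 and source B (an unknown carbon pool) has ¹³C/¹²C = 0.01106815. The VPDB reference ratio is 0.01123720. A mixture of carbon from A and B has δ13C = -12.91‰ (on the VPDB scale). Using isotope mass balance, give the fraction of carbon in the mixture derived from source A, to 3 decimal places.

0.260

δ_A = (0.01116025/0.01123720 − 1)×1000 = (0.993152 − 1)×1000 = -6.848‰
δ_B = (0.01106815/0.01123720 − 1)×1000 = (0.984956 − 1)×1000 = -15.044‰
f_A = (δ_mix − δ_B)/(δ_A − δ_B) = (-12.91 − (-15.044))/(-6.848 − (-15.044))
f_A = 2.134 / 8.196 = 0.2603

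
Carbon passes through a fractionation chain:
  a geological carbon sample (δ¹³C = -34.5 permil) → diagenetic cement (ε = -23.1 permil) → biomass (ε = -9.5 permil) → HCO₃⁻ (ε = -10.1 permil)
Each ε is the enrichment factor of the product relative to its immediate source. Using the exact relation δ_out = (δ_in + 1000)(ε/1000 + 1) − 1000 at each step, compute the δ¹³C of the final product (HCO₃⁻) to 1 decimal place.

-75.2 permil

step 1: δ = (-34.50 + 1000)·(-23.1/1000 + 1) − 1000 = -56.80 permil
step 2: δ = (-56.80 + 1000)·(-9.5/1000 + 1) − 1000 = -65.76 permil
step 3: δ = (-65.76 + 1000)·(-10.1/1000 + 1) − 1000 = -75.20 permil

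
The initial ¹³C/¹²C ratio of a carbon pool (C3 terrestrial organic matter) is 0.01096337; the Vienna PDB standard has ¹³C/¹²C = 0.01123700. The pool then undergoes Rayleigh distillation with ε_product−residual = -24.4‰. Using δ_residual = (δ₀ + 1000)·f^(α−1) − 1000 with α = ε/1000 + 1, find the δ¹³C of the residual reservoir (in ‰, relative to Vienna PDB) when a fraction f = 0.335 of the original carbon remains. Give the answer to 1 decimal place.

2.0‰

δ₀ = (0.01096337/0.01123700 − 1)×1000 = (0.975649 − 1)×1000 = -24.351‰
α − 1 = ε/1000 = -0.0244
f^(α−1) = 0.335^(-0.0244) = 1.027044
δ_res = (-24.351 + 1000) × 1.027044 − 1000 = 1002.034 − 1000 = 2.03‰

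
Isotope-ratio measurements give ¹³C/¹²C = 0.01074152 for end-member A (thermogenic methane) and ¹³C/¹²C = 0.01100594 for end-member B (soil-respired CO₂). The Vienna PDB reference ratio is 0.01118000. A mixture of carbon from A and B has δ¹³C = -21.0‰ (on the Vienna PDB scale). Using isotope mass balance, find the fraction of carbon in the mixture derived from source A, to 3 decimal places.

0.230

δ_A = (0.01074152/0.01118000 − 1)×1000 = (0.960780 − 1)×1000 = -39.220‰
δ_B = (0.01100594/0.01118000 − 1)×1000 = (0.984431 − 1)×1000 = -15.569‰
f_A = (δ_mix − δ_B)/(δ_A − δ_B) = (-21.0 − (-15.569))/(-39.220 − (-15.569))
f_A = -5.431 / -23.651 = 0.2296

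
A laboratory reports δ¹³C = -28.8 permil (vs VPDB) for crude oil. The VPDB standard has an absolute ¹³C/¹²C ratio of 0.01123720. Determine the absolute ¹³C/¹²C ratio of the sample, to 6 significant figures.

R_sample = R_standard × (δ¹³C/1000 + 1)
R_sample = 0.01123720 × (-28.8/1000 + 1) = 0.01123720 × 0.971200
R_sample = 0.0109136

0.0109136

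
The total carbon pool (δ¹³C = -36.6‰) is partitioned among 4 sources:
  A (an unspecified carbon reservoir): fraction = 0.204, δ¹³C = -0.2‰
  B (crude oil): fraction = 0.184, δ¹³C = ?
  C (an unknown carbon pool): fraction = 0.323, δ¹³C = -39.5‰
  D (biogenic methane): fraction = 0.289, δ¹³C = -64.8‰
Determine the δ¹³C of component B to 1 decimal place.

Isotope mass balance: δ_bulk = Σ fᵢ·δᵢ.
-36.6 = 0.204×(-0.2) + 0.184×δ_B + 0.323×(-39.5) + 0.289×(-64.8)
0.184·δ_B = -36.6 − (-31.526) = -5.074
δ_B = -5.074 / 0.184 = -27.57‰

-27.6‰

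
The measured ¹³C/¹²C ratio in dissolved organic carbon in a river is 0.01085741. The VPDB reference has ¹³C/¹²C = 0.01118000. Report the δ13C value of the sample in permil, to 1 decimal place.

-28.9 permil

δ13C = (R_sample / R_standard − 1) × 1000
R_sample / R_standard = 0.01085741 / 0.01118000 = 0.971146
δ13C = (0.971146 − 1) × 1000 = -28.85 permil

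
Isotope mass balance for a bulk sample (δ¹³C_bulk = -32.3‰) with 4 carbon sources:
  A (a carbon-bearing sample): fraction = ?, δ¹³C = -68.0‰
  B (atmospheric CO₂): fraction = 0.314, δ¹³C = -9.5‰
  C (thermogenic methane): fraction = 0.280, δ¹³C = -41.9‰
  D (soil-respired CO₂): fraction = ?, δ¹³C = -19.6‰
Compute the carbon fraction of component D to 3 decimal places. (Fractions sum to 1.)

Let f_D and f_A be the unknown fractions; fractions sum to 1 so f_D + f_A = 0.406.
Mass balance: Σ fᵢ·δᵢ = δ_bulk ⇒ f_D·(-19.6) + f_A·(-68.0) = -32.3 − (-14.715) = -17.585
Substitute f_A = 0.406 − f_D:
f_D·(-19.6 − -68.0) = -17.585 − 0.406×(-68.0) = 10.023
f_D = 10.023 / 48.4 = 0.2071

0.207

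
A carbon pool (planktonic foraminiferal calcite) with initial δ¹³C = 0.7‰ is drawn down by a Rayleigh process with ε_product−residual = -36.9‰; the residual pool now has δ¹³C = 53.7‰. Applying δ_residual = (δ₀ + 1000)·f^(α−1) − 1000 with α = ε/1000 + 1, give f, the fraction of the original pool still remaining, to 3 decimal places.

0.247

α − 1 = ε/1000 = -0.0369
(δ_res + 1000)/(δ₀ + 1000) = (53.7 + 1000)/(0.7 + 1000) = 1053.7/1000.7 = 1.052963
f = 1.052963^(1/-0.0369) = exp(ln(1.052963)/-0.0369) = exp(0.05161/-0.0369)
f = exp(-1.3986) = 0.2469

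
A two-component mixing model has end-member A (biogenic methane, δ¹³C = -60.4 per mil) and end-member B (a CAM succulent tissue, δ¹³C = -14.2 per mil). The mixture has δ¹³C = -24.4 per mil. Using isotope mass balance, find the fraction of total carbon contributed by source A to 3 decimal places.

0.221

δ_mix = f_A·δ_A + (1 − f_A)·δ_B  ⇒  f_A = (δ_mix − δ_B)/(δ_A − δ_B)
f_A = (-24.4 − (-14.2)) / (-60.4 − (-14.2))
f_A = -10.2 / -46.2 = 0.2208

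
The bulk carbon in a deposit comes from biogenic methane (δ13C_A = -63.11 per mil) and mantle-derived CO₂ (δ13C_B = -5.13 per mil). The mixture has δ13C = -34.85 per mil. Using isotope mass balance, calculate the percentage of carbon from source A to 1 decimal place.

51.3%

δ_mix = f_A·δ_A + (1 − f_A)·δ_B  ⇒  f_A = (δ_mix − δ_B)/(δ_A − δ_B)
f_A = (-34.85 − (-5.13)) / (-63.11 − (-5.13))
f_A = -29.72 / -57.98 = 0.5126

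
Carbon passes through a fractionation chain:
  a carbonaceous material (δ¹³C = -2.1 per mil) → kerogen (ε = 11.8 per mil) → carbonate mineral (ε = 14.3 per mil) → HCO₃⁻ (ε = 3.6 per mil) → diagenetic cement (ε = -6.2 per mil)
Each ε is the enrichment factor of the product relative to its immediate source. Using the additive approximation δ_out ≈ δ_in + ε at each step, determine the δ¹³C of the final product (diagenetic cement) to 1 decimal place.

21.4 per mil

step 1: δ ≈ -2.1 + (11.8) = 9.7 per mil
step 2: δ ≈ 9.7 + (14.3) = 24.0 per mil
step 3: δ ≈ 24.0 + (3.6) = 27.6 per mil
step 4: δ ≈ 27.6 + (-6.2) = 21.4 per mil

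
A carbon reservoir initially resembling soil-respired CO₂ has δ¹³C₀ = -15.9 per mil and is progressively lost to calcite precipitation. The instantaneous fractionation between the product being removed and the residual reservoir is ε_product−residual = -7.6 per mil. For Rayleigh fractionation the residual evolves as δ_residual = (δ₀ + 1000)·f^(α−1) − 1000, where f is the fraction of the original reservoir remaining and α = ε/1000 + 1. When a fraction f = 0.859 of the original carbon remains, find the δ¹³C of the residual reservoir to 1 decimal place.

-14.8 per mil

Rayleigh residual: δ_res = (δ₀ + 1000)·f^(α−1) − 1000
α = ε/1000 + 1 = 0.99240, so α − 1 = -0.00760
f^(α−1) = 0.859^(-0.00760) = 1.001156
δ_res = (-15.9 + 1000) × 1.001156 − 1000 = 985.237 − 1000 = -14.76 per mil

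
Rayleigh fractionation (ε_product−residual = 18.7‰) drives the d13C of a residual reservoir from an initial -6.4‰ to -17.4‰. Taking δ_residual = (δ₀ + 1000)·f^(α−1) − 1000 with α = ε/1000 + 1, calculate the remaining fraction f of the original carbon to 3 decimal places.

0.551

α − 1 = ε/1000 = 0.0187
(δ_res + 1000)/(δ₀ + 1000) = (-17.4 + 1000)/(-6.4 + 1000) = 982.6/993.6 = 0.988929
f = 0.988929^(1/0.0187) = exp(ln(0.988929)/0.0187) = exp(-0.01113/0.0187)
f = exp(-0.5953) = 0.5514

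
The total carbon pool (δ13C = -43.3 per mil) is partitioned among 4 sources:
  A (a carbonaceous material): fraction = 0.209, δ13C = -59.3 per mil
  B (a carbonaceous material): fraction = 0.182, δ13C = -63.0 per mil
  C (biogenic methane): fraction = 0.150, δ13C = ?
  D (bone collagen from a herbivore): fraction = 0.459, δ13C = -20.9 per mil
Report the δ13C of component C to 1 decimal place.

-65.6 per mil

Isotope mass balance: δ_bulk = Σ fᵢ·δᵢ.
-43.3 = 0.209×(-59.3) + 0.182×(-63.0) + 0.150×δ_C + 0.459×(-20.9)
0.150·δ_C = -43.3 − (-33.453) = -9.847
δ_C = -9.847 / 0.150 = -65.65 per mil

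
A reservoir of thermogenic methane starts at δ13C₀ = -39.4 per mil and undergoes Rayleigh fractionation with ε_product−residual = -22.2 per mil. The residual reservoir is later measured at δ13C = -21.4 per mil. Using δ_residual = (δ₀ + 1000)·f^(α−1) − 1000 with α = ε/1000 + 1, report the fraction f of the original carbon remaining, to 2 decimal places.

α − 1 = ε/1000 = -0.0222
(δ_res + 1000)/(δ₀ + 1000) = (-21.4 + 1000)/(-39.4 + 1000) = 978.6/960.6 = 1.018738
f = 1.018738^(1/-0.0222) = exp(ln(1.018738)/-0.0222) = exp(0.01856/-0.0222)
f = exp(-0.8363) = 0.4333

0.43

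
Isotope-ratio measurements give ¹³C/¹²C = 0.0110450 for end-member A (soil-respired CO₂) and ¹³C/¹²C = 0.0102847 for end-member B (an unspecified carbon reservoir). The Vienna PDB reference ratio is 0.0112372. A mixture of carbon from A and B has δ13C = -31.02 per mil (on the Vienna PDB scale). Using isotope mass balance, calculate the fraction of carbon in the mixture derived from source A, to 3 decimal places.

0.794

δ_A = (0.0110450/0.0112372 − 1)×1000 = (0.982896 − 1)×1000 = -17.104 per mil
δ_B = (0.0102847/0.0112372 − 1)×1000 = (0.915237 − 1)×1000 = -84.763 per mil
f_A = (δ_mix − δ_B)/(δ_A − δ_B) = (-31.02 − (-84.763))/(-17.104 − (-84.763))
f_A = 53.743 / 67.659 = 0.7943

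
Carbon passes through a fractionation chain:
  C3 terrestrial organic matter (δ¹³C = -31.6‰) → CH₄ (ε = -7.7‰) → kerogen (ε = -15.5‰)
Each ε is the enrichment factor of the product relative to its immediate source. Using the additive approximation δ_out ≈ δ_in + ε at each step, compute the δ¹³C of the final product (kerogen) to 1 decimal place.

-54.8‰

step 1: δ ≈ -31.6 + (-7.7) = -39.3‰
step 2: δ ≈ -39.3 + (-15.5) = -54.8‰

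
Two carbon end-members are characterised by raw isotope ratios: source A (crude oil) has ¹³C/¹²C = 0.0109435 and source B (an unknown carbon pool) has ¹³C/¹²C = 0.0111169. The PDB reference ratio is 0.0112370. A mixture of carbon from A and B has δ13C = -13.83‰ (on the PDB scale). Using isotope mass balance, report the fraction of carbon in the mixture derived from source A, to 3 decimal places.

δ_A = (0.0109435/0.0112370 − 1)×1000 = (0.973881 − 1)×1000 = -26.119‰
δ_B = (0.0111169/0.0112370 − 1)×1000 = (0.989312 − 1)×1000 = -10.688‰
f_A = (δ_mix − δ_B)/(δ_A − δ_B) = (-13.83 − (-10.688))/(-26.119 − (-10.688))
f_A = -3.142 / -15.431 = 0.2036

0.204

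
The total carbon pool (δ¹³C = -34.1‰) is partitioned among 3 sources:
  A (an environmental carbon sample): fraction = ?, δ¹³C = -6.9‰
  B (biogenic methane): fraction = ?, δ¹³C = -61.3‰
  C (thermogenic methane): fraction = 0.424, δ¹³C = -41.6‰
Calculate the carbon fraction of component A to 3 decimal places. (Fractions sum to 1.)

Let f_A and f_B be the unknown fractions; fractions sum to 1 so f_A + f_B = 0.576.
Mass balance: Σ fᵢ·δᵢ = δ_bulk ⇒ f_A·(-6.9) + f_B·(-61.3) = -34.1 − (-17.638) = -16.462
Substitute f_B = 0.576 − f_A:
f_A·(-6.9 − -61.3) = -16.462 − 0.576×(-61.3) = 18.847
f_A = 18.847 / 54.4 = 0.3465

0.346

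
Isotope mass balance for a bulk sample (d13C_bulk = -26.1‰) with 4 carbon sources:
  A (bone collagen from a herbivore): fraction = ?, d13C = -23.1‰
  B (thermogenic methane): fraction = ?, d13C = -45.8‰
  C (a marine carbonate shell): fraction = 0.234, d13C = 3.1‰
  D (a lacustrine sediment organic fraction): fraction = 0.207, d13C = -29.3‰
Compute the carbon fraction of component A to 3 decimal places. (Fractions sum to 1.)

Let f_A and f_B be the unknown fractions; fractions sum to 1 so f_A + f_B = 0.559.
Mass balance: Σ fᵢ·δᵢ = δ_bulk ⇒ f_A·(-23.1) + f_B·(-45.8) = -26.1 − (-5.340) = -20.760
Substitute f_B = 0.559 − f_A:
f_A·(-23.1 − -45.8) = -20.760 − 0.559×(-45.8) = 4.842
f_A = 4.842 / 22.7 = 0.2133

0.213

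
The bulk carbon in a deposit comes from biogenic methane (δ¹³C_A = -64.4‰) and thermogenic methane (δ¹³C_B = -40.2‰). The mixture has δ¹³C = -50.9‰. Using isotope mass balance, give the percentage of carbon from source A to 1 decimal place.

δ_mix = f_A·δ_A + (1 − f_A)·δ_B  ⇒  f_A = (δ_mix − δ_B)/(δ_A − δ_B)
f_A = (-50.9 − (-40.2)) / (-64.4 − (-40.2))
f_A = -10.7 / -24.2 = 0.4421

44.2%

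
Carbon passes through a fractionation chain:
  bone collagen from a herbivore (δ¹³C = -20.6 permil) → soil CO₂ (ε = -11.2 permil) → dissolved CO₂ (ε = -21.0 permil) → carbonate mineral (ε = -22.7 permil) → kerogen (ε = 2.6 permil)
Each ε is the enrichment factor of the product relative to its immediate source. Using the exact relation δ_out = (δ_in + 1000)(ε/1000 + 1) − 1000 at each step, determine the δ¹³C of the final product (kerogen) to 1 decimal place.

-71.0 permil

step 1: δ = (-20.60 + 1000)·(-11.2/1000 + 1) − 1000 = -31.57 permil
step 2: δ = (-31.57 + 1000)·(-21.0/1000 + 1) − 1000 = -51.91 permil
step 3: δ = (-51.91 + 1000)·(-22.7/1000 + 1) − 1000 = -73.43 permil
step 4: δ = (-73.43 + 1000)·(2.6/1000 + 1) − 1000 = -71.02 permil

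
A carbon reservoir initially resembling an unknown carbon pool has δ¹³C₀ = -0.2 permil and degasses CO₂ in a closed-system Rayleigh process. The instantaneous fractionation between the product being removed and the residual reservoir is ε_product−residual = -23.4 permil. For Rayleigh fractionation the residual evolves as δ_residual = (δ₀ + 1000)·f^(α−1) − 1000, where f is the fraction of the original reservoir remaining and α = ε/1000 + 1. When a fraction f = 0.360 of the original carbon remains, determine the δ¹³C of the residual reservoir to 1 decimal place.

24.0 permil

Rayleigh residual: δ_res = (δ₀ + 1000)·f^(α−1) − 1000
α = ε/1000 + 1 = 0.97660, so α − 1 = -0.02340
f^(α−1) = 0.360^(-0.02340) = 1.024195
δ_res = (-0.2 + 1000) × 1.024195 − 1000 = 1023.990 − 1000 = 23.99 permil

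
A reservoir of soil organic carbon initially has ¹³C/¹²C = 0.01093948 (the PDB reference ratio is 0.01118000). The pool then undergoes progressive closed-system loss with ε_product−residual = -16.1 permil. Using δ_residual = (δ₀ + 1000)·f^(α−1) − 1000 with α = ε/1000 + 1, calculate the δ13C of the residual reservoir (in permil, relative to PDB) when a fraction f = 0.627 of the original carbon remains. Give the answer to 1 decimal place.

δ₀ = (0.01093948/0.01118000 − 1)×1000 = (0.978487 − 1)×1000 = -21.513 permil
α − 1 = ε/1000 = -0.0161
f^(α−1) = 0.627^(-0.0161) = 1.007544
δ_res = (-21.513 + 1000) × 1.007544 − 1000 = 985.868 − 1000 = -14.13 permil

-14.1 permil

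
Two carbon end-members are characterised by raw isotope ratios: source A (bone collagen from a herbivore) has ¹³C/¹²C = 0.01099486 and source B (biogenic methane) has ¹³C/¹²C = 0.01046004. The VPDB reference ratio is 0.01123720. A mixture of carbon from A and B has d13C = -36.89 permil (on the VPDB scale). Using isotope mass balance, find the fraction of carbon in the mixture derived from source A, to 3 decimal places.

δ_A = (0.01099486/0.01123720 − 1)×1000 = (0.978434 − 1)×1000 = -21.566 permil
δ_B = (0.01046004/0.01123720 − 1)×1000 = (0.930840 − 1)×1000 = -69.160 permil
f_A = (δ_mix − δ_B)/(δ_A − δ_B) = (-36.89 − (-69.160))/(-21.566 − (-69.160))
f_A = 32.270 / 47.594 = 0.6780

0.678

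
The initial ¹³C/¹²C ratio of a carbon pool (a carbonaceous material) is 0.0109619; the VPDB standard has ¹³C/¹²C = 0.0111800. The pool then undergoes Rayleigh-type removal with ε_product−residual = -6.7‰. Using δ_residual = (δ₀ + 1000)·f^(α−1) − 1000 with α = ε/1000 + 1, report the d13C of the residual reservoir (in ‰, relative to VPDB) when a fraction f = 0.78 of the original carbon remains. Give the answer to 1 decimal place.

δ₀ = (0.0109619/0.0111800 − 1)×1000 = (0.980492 − 1)×1000 = -19.508‰
α − 1 = ε/1000 = -0.0067
f^(α−1) = 0.78^(-0.0067) = 1.001666
δ_res = (-19.508 + 1000) × 1.001666 − 1000 = 982.126 − 1000 = -17.87‰

-17.9‰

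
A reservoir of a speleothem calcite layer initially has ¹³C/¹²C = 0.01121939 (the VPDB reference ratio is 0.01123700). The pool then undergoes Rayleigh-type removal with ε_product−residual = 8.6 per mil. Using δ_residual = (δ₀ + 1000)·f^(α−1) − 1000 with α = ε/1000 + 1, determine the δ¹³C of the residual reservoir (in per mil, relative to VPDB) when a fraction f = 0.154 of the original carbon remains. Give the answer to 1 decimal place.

δ₀ = (0.01121939/0.01123700 − 1)×1000 = (0.998433 − 1)×1000 = -1.567 per mil
α − 1 = ε/1000 = 0.0086
f^(α−1) = 0.154^(0.0086) = 0.984040
δ_res = (-1.567 + 1000) × 0.984040 − 1000 = 982.498 − 1000 = -17.50 per mil

-17.5 per mil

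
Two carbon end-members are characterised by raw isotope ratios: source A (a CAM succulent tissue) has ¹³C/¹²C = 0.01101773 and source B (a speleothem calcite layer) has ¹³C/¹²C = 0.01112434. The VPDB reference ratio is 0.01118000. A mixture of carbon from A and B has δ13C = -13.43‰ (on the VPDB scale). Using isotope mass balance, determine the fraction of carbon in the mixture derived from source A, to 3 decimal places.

0.886

δ_A = (0.01101773/0.01118000 − 1)×1000 = (0.985486 − 1)×1000 = -14.514‰
δ_B = (0.01112434/0.01118000 − 1)×1000 = (0.995021 − 1)×1000 = -4.979‰
f_A = (δ_mix − δ_B)/(δ_A − δ_B) = (-13.43 − (-4.979))/(-14.514 − (-4.979))
f_A = -8.451 / -9.536 = 0.8863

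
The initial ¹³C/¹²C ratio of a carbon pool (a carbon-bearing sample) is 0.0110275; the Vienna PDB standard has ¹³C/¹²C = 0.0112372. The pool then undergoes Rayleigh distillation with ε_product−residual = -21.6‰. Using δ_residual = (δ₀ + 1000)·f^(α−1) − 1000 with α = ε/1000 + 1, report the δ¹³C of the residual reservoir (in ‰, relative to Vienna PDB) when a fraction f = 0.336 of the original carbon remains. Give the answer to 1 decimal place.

δ₀ = (0.0110275/0.0112372 − 1)×1000 = (0.981339 − 1)×1000 = -18.661‰
α − 1 = ε/1000 = -0.0216
f^(α−1) = 0.336^(-0.0216) = 1.023838
δ_res = (-18.661 + 1000) × 1.023838 − 1000 = 1004.732 − 1000 = 4.73‰

4.7‰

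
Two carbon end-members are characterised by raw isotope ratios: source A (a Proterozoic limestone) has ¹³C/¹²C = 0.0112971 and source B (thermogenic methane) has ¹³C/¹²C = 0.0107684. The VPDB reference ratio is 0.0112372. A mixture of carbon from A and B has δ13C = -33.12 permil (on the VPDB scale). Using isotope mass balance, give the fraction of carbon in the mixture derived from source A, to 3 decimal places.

δ_A = (0.0112971/0.0112372 − 1)×1000 = (1.005331 − 1)×1000 = 5.331 permil
δ_B = (0.0107684/0.0112372 − 1)×1000 = (0.958281 − 1)×1000 = -41.719 permil
f_A = (δ_mix − δ_B)/(δ_A − δ_B) = (-33.12 − (-41.719))/(5.331 − (-41.719))
f_A = 8.599 / 47.049 = 0.1828

0.183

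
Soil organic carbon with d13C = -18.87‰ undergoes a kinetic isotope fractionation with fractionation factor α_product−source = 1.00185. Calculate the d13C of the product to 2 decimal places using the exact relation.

-17.05‰

δ_product = (δ_source + 1000)·α − 1000
δ_product = (-18.87 + 1000) × 1.00185 − 1000
δ_product = 982.945 − 1000 = -17.055‰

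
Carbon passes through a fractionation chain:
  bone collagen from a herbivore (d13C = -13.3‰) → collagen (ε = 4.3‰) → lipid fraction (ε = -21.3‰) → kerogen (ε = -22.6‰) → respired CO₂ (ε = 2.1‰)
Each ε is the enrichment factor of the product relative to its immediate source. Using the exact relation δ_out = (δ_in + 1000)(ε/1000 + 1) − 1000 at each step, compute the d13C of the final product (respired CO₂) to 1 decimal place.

step 1: δ = (-13.30 + 1000)·(4.3/1000 + 1) − 1000 = -9.06‰
step 2: δ = (-9.06 + 1000)·(-21.3/1000 + 1) − 1000 = -30.16‰
step 3: δ = (-30.16 + 1000)·(-22.6/1000 + 1) − 1000 = -52.08‰
step 4: δ = (-52.08 + 1000)·(2.1/1000 + 1) − 1000 = -50.09‰

-50.1‰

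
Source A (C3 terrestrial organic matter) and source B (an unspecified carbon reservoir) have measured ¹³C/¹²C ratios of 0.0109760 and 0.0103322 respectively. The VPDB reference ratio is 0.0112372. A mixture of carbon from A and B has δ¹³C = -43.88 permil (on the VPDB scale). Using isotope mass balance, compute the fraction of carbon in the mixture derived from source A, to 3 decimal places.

δ_A = (0.0109760/0.0112372 − 1)×1000 = (0.976756 − 1)×1000 = -23.244 permil
δ_B = (0.0103322/0.0112372 − 1)×1000 = (0.919464 − 1)×1000 = -80.536 permil
f_A = (δ_mix − δ_B)/(δ_A − δ_B) = (-43.88 − (-80.536))/(-23.244 − (-80.536))
f_A = 36.656 / 57.292 = 0.6398

0.640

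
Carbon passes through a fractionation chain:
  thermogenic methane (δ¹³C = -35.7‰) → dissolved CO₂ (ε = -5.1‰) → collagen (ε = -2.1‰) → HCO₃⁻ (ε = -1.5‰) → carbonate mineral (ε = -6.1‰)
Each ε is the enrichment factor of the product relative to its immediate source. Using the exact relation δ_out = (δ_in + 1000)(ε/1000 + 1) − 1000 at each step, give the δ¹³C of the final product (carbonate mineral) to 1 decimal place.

step 1: δ = (-35.70 + 1000)·(-5.1/1000 + 1) − 1000 = -40.62‰
step 2: δ = (-40.62 + 1000)·(-2.1/1000 + 1) − 1000 = -42.63‰
step 3: δ = (-42.63 + 1000)·(-1.5/1000 + 1) − 1000 = -44.07‰
step 4: δ = (-44.07 + 1000)·(-6.1/1000 + 1) − 1000 = -49.90‰

-49.9‰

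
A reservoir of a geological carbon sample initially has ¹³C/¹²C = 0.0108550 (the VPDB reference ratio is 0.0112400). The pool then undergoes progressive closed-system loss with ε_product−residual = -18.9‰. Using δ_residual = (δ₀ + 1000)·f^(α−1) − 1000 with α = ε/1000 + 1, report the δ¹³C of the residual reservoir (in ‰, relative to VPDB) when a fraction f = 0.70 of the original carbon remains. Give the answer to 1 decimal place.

δ₀ = (0.0108550/0.0112400 − 1)×1000 = (0.965747 − 1)×1000 = -34.253‰
α − 1 = ε/1000 = -0.0189
f^(α−1) = 0.70^(-0.0189) = 1.006764
δ_res = (-34.253 + 1000) × 1.006764 − 1000 = 972.280 − 1000 = -27.72‰

-27.7‰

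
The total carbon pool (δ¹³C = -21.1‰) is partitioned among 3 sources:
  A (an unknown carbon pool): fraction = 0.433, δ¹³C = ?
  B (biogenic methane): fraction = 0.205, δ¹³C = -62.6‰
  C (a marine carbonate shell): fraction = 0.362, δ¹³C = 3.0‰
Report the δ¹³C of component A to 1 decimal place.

Isotope mass balance: δ_bulk = Σ fᵢ·δᵢ.
-21.1 = 0.433×δ_A + 0.205×(-62.6) + 0.362×(3.0)
0.433·δ_A = -21.1 − (-11.747) = -9.353
δ_A = -9.353 / 0.433 = -21.60‰

-21.6‰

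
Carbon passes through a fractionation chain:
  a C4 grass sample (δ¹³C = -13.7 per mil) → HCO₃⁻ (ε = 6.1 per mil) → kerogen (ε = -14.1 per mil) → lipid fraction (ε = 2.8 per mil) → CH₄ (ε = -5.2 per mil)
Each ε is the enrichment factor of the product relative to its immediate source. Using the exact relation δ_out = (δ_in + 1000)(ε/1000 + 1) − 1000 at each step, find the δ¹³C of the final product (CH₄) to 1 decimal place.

-24.0 per mil

step 1: δ = (-13.70 + 1000)·(6.1/1000 + 1) − 1000 = -7.68 per mil
step 2: δ = (-7.68 + 1000)·(-14.1/1000 + 1) − 1000 = -21.68 per mil
step 3: δ = (-21.68 + 1000)·(2.8/1000 + 1) − 1000 = -18.94 per mil
step 4: δ = (-18.94 + 1000)·(-5.2/1000 + 1) − 1000 = -24.04 per mil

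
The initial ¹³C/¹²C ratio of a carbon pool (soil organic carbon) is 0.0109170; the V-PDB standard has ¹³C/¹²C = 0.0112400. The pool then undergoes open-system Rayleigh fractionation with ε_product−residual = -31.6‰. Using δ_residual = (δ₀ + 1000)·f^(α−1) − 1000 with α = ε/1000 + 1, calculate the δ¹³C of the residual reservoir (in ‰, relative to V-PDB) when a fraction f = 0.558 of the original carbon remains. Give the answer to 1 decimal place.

-10.7‰

δ₀ = (0.0109170/0.0112400 − 1)×1000 = (0.971263 − 1)×1000 = -28.737‰
α − 1 = ε/1000 = -0.0316
f^(α−1) = 0.558^(-0.0316) = 1.018606
δ_res = (-28.737 + 1000) × 1.018606 − 1000 = 989.335 − 1000 = -10.67‰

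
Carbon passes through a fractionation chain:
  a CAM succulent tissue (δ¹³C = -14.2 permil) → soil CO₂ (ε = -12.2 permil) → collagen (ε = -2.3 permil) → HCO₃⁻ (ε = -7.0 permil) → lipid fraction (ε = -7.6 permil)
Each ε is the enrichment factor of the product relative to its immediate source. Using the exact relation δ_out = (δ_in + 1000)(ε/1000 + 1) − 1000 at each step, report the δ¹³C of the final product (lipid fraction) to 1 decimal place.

-42.6 permil

step 1: δ = (-14.20 + 1000)·(-12.2/1000 + 1) − 1000 = -26.23 permil
step 2: δ = (-26.23 + 1000)·(-2.3/1000 + 1) − 1000 = -28.47 permil
step 3: δ = (-28.47 + 1000)·(-7.0/1000 + 1) − 1000 = -35.27 permil
step 4: δ = (-35.27 + 1000)·(-7.6/1000 + 1) − 1000 = -42.60 permil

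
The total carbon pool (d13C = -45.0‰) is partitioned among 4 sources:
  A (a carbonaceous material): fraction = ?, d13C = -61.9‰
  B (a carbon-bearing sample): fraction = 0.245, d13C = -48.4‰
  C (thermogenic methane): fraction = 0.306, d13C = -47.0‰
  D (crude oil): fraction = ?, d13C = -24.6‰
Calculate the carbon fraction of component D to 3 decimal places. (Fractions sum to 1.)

Let f_D and f_A be the unknown fractions; fractions sum to 1 so f_D + f_A = 0.449.
Mass balance: Σ fᵢ·δᵢ = δ_bulk ⇒ f_D·(-24.6) + f_A·(-61.9) = -45.0 − (-26.240) = -18.760
Substitute f_A = 0.449 − f_D:
f_D·(-24.6 − -61.9) = -18.760 − 0.449×(-61.9) = 9.033
f_D = 9.033 / 37.3 = 0.2422

0.242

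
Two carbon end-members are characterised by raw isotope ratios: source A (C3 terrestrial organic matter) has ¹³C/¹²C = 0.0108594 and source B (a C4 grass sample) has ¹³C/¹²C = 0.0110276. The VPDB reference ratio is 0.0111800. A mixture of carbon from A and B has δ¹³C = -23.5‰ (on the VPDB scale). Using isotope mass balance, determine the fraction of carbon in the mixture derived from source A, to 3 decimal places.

0.656

δ_A = (0.0108594/0.0111800 − 1)×1000 = (0.971324 − 1)×1000 = -28.676‰
δ_B = (0.0110276/0.0111800 − 1)×1000 = (0.986369 − 1)×1000 = -13.631‰
f_A = (δ_mix − δ_B)/(δ_A − δ_B) = (-23.5 − (-13.631))/(-28.676 − (-13.631))
f_A = -9.869 / -15.045 = 0.6559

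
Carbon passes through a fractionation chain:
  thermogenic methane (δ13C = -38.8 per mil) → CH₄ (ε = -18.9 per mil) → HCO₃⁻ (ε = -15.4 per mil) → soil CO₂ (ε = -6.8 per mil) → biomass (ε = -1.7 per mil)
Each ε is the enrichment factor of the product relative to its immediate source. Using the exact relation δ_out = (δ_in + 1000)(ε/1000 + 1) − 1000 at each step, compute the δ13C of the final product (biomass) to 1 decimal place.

-79.4 per mil

step 1: δ = (-38.80 + 1000)·(-18.9/1000 + 1) − 1000 = -56.97 per mil
step 2: δ = (-56.97 + 1000)·(-15.4/1000 + 1) − 1000 = -71.49 per mil
step 3: δ = (-71.49 + 1000)·(-6.8/1000 + 1) − 1000 = -77.80 per mil
step 4: δ = (-77.80 + 1000)·(-1.7/1000 + 1) − 1000 = -79.37 per mil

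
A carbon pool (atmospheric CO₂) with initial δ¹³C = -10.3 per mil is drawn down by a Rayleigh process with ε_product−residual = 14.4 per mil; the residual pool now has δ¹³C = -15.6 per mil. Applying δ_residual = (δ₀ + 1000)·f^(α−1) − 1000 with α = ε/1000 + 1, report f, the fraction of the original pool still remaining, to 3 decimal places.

α − 1 = ε/1000 = 0.0144
(δ_res + 1000)/(δ₀ + 1000) = (-15.6 + 1000)/(-10.3 + 1000) = 984.4/989.7 = 0.994645
f = 0.994645^(1/0.0144) = exp(ln(0.994645)/0.0144) = exp(-0.00537/0.0144)
f = exp(-0.3729) = 0.6887

0.689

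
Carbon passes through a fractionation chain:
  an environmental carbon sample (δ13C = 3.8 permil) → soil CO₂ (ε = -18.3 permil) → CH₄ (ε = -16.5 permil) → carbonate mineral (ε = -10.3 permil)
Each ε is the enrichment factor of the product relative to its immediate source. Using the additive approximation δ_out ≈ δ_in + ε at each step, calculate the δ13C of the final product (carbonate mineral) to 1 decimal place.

-41.3 permil

step 1: δ ≈ 3.8 + (-18.3) = -14.5 permil
step 2: δ ≈ -14.5 + (-16.5) = -31.0 permil
step 3: δ ≈ -31.0 + (-10.3) = -41.3 permil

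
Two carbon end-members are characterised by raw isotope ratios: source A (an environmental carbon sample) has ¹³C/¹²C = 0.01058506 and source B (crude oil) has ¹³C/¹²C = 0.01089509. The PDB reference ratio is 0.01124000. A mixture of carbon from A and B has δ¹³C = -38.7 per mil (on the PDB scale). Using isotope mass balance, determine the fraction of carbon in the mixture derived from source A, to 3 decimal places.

0.291

δ_A = (0.01058506/0.01124000 − 1)×1000 = (0.941731 − 1)×1000 = -58.269 per mil
δ_B = (0.01089509/0.01124000 − 1)×1000 = (0.969314 − 1)×1000 = -30.686 per mil
f_A = (δ_mix − δ_B)/(δ_A − δ_B) = (-38.7 − (-30.686))/(-58.269 − (-30.686))
f_A = -8.014 / -27.583 = 0.2905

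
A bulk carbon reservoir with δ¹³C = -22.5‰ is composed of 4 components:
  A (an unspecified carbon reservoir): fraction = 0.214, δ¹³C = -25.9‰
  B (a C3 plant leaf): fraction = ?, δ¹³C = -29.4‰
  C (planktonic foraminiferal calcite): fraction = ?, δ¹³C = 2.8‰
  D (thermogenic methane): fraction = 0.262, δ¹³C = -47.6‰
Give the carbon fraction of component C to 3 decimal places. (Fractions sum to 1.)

Let f_C and f_B be the unknown fractions; fractions sum to 1 so f_C + f_B = 0.524.
Mass balance: Σ fᵢ·δᵢ = δ_bulk ⇒ f_C·(2.8) + f_B·(-29.4) = -22.5 − (-18.014) = -4.486
Substitute f_B = 0.524 − f_C:
f_C·(2.8 − -29.4) = -4.486 − 0.524×(-29.4) = 10.919
f_C = 10.919 / 32.2 = 0.3391

0.339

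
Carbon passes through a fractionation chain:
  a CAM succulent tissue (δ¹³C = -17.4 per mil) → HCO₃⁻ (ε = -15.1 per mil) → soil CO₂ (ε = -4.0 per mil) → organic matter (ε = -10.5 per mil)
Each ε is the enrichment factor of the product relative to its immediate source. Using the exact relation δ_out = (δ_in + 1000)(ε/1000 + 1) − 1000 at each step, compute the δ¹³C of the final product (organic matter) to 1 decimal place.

step 1: δ = (-17.40 + 1000)·(-15.1/1000 + 1) − 1000 = -32.24 per mil
step 2: δ = (-32.24 + 1000)·(-4.0/1000 + 1) − 1000 = -36.11 per mil
step 3: δ = (-36.11 + 1000)·(-10.5/1000 + 1) − 1000 = -46.23 per mil

-46.2 per mil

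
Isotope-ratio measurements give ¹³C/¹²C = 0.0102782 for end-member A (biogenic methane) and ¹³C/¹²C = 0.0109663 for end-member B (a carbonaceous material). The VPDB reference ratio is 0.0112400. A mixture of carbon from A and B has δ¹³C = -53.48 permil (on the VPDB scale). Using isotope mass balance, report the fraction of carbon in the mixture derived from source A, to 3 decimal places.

δ_A = (0.0102782/0.0112400 − 1)×1000 = (0.914431 − 1)×1000 = -85.569 permil
δ_B = (0.0109663/0.0112400 − 1)×1000 = (0.975649 − 1)×1000 = -24.351 permil
f_A = (δ_mix − δ_B)/(δ_A − δ_B) = (-53.48 − (-24.351))/(-85.569 − (-24.351))
f_A = -29.129 / -61.219 = 0.4758

0.476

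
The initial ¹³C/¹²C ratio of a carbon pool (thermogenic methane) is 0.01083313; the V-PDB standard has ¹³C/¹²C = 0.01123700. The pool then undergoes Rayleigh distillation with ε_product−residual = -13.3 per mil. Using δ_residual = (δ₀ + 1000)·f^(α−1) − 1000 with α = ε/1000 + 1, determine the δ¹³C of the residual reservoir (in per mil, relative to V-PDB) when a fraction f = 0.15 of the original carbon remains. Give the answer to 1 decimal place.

-11.3 per mil

δ₀ = (0.01083313/0.01123700 − 1)×1000 = (0.964059 − 1)×1000 = -35.941 per mil
α − 1 = ε/1000 = -0.0133
f^(α−1) = 0.15^(-0.0133) = 1.025553
δ_res = (-35.941 + 1000) × 1.025553 − 1000 = 988.693 − 1000 = -11.31 per mil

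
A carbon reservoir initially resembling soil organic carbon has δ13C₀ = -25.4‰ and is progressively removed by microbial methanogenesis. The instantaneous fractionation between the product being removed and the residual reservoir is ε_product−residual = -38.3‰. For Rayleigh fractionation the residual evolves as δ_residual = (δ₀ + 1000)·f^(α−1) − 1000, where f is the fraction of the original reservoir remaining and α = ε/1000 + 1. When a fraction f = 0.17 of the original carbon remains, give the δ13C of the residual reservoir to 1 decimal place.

Rayleigh residual: δ_res = (δ₀ + 1000)·f^(α−1) − 1000
α = ε/1000 + 1 = 0.96170, so α − 1 = -0.03830
f^(α−1) = 0.17^(-0.03830) = 1.070222
δ_res = (-25.4 + 1000) × 1.070222 − 1000 = 1043.038 − 1000 = 43.04‰

43.0‰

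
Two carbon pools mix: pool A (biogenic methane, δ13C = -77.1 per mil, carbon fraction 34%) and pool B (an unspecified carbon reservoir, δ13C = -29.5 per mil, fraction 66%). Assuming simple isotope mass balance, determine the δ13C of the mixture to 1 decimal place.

-45.7 per mil

δ_mix = f_A·δ_A + f_B·δ_B
δ_mix = 0.34 × (-77.1) + 0.66 × (-29.5)
δ_mix = -26.21 + -19.47 = -45.68 per mil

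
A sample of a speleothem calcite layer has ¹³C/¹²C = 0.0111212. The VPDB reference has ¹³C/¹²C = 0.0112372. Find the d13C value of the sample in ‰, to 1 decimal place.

-10.3‰

d13C = (R_sample / R_standard − 1) × 1000
R_sample / R_standard = 0.0111212 / 0.0112372 = 0.989677
d13C = (0.989677 − 1) × 1000 = -10.32‰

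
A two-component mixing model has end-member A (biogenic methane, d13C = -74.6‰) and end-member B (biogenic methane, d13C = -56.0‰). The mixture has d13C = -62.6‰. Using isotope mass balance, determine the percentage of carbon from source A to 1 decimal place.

δ_mix = f_A·δ_A + (1 − f_A)·δ_B  ⇒  f_A = (δ_mix − δ_B)/(δ_A − δ_B)
f_A = (-62.6 − (-56.0)) / (-74.6 − (-56.0))
f_A = -6.6 / -18.6 = 0.3548

35.5%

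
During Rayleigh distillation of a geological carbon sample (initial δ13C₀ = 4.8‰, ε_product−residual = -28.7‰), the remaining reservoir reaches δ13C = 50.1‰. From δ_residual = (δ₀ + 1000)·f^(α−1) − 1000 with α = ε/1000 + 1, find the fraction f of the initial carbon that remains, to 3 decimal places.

0.215

α − 1 = ε/1000 = -0.0287
(δ_res + 1000)/(δ₀ + 1000) = (50.1 + 1000)/(4.8 + 1000) = 1050.1/1004.8 = 1.045084
f = 1.045084^(1/-0.0287) = exp(ln(1.045084)/-0.0287) = exp(0.04410/-0.0287)
f = exp(-1.5365) = 0.2151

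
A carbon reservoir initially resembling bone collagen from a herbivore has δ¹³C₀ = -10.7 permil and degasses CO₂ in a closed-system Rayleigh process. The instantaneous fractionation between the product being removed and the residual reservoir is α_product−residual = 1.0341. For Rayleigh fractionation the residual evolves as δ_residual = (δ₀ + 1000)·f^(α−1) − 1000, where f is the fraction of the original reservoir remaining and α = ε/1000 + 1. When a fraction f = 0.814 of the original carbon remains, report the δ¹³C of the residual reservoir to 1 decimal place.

Rayleigh residual: δ_res = (δ₀ + 1000)·f^(α−1) − 1000
α − 1 = 0.03410
f^(α−1) = 0.814^(0.03410) = 0.993007
δ_res = (-10.7 + 1000) × 0.993007 − 1000 = 982.382 − 1000 = -17.62 permil

-17.6 permil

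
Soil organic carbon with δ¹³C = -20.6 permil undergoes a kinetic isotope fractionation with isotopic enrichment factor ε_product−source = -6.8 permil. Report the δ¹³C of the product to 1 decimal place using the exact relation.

-27.3 permil

Exactly, δ_product = (δ_source + 1000)·(ε/1000 + 1) − 1000.
δ_product = (-20.6 + 1000) × (-6.8/1000 + 1) − 1000
δ_product = -27.26 permil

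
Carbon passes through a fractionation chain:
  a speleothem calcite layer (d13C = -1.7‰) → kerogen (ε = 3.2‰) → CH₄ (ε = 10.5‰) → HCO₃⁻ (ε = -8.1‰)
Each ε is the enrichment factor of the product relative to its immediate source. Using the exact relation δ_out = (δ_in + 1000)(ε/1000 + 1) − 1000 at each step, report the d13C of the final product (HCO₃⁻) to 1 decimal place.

step 1: δ = (-1.70 + 1000)·(3.2/1000 + 1) − 1000 = 1.49‰
step 2: δ = (1.49 + 1000)·(10.5/1000 + 1) − 1000 = 12.01‰
step 3: δ = (12.01 + 1000)·(-8.1/1000 + 1) − 1000 = 3.81‰

3.8‰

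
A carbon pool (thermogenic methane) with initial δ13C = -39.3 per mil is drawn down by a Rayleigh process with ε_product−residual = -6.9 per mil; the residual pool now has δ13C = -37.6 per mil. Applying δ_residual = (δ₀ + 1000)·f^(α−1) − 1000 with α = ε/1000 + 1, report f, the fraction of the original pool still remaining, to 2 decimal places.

α − 1 = ε/1000 = -0.0069
(δ_res + 1000)/(δ₀ + 1000) = (-37.6 + 1000)/(-39.3 + 1000) = 962.4/960.7 = 1.001770
f = 1.001770^(1/-0.0069) = exp(ln(1.001770)/-0.0069) = exp(0.00177/-0.0069)
f = exp(-0.2562) = 0.7740

0.77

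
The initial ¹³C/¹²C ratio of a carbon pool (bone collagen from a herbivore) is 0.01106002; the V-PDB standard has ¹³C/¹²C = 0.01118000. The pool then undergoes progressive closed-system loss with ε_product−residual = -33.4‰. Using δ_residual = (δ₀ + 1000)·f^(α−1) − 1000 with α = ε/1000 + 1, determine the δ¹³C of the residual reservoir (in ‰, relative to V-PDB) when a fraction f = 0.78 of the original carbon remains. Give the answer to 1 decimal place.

-2.5‰

δ₀ = (0.01106002/0.01118000 − 1)×1000 = (0.989268 − 1)×1000 = -10.732‰
α − 1 = ε/1000 = -0.0334
f^(α−1) = 0.78^(-0.0334) = 1.008333
δ_res = (-10.732 + 1000) × 1.008333 − 1000 = 997.512 − 1000 = -2.49‰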